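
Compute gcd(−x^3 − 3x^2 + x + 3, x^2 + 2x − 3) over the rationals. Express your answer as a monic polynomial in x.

By polynomial division,
  −x^3 − 3x^2 + x + 3 = (−x − 1)(x^2 + 2x − 3) + (0)
The last nonzero remainder x^2 + 2x − 3 is already monic.

x^2 + 2x − 3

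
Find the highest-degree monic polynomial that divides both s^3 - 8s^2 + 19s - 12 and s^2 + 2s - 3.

Apply the Euclidean algorithm:
  s^3 - 8s^2 + 19s - 12 = (s - 10)(s^2 + 2s - 3) + (42s - 42)
  s^2 + 2s - 3 = ((1/42)s + 1/14)(42s - 42) + (0)
Last nonzero remainder: 42s - 42. Dividing through by 42 gives the monic gcd s - 1.

s - 1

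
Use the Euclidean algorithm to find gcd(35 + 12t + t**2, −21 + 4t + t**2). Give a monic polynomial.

7 + t

Repeated division with remainder:
  t**2 + 12t + 35 = (t**2 + 4t − 21) + (8t + 56)
  t**2 + 4t − 21 = ((1/8)t − 3/8)(8t + 56) + (0)
Last nonzero remainder: 8t + 56. Dividing through by 8 gives the monic gcd t + 7.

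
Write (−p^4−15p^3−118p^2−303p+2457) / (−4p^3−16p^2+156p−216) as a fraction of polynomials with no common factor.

Euclidean algorithm in ℚ[p]:
  −p^4−15p^3−118p^2−303p+2457 = ((1/4)p+11/4)(−4p^3−16p^2+156p−216) + (−113p^2−678p+3051)
  −4p^3−16p^2+156p−216 = ((4/113)p−8/113)(−113p^2−678p+3051) + (0)
Last nonzero remainder: −113p^2−678p+3051. Dividing through by −113 gives the monic gcd p^2+6p−27.
Cancel p^2+6p−27 from numerator and denominator to get the reduced form.

(p^2+9p+91)/(4p−8)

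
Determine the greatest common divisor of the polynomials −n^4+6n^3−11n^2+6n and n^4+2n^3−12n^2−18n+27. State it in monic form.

Apply the Euclidean algorithm:
  −n^4+6n^3−11n^2+6n = (−1)(n^4+2n^3−12n^2−18n+27) + (8n^3−23n^2−12n+27)
  n^4+2n^3−12n^2−18n+27 = ((1/8)n+39/64)(8n^3−23n^2−12n+27) + ((225/64)n^2−(225/16)n+675/64)
  8n^3−23n^2−12n+27 = ((512/225)n+64/25)((225/64)n^2−(225/16)n+675/64) + (0)
Last nonzero remainder: (225/64)n^2−(225/16)n+675/64. Dividing through by 225/64 gives the monic gcd n^2−4n+3.

n^2−4n+3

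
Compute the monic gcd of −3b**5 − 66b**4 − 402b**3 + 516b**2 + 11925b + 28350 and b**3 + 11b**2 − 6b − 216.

b**2 + 15b + 54

By polynomial division,
  −3b**5 − 66b**4 − 402b**3 + 516b**2 + 11925b + 28350 = (−3b**2 − 33b − 57)(b**3 + 11b**2 − 6b − 216) + (297b**2 + 4455b + 16038)
  b**3 + 11b**2 − 6b − 216 = ((1/297)b − 4/297)(297b**2 + 4455b + 16038) + (0)
Last nonzero remainder: 297b**2 + 4455b + 16038. Dividing through by 297 gives the monic gcd b**2 + 15b + 54.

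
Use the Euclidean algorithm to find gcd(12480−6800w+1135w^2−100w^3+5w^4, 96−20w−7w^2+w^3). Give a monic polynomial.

24−11w+w^2

Euclidean algorithm in ℚ[w]:
  5w^4−100w^3+1135w^2−6800w+12480 = (5w−65)(w^3−7w^2−20w+96) + (780w^2−8580w+18720)
  w^3−7w^2−20w+96 = ((1/780)w+1/195)(780w^2−8580w+18720) + (0)
Last nonzero remainder: 780w^2−8580w+18720. Dividing through by 780 gives the monic gcd w^2−11w+24.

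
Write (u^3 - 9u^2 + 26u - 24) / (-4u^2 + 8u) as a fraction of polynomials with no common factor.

(-u^2 + 7u - 12)/(4u)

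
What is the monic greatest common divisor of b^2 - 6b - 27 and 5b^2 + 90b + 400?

By polynomial division,
  b^2 - 6b - 27 = (1/5)(5b^2 + 90b + 400) + (-24b - 107)
  5b^2 + 90b + 400 = (-(5/24)b - 1625/576)(-24b - 107) + (56525/576)
  -24b - 107 = (-(13824/56525)b - 61632/56525)(56525/576) + (0)
The last nonzero remainder is the constant 56525/576, so the polynomials are coprime and gcd = 1.

1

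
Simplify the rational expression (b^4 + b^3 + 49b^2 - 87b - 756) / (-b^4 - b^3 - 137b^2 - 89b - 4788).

By polynomial division,
  b^4 + b^3 + 49b^2 - 87b - 756 = (-1)(-b^4 - b^3 - 137b^2 - 89b - 4788) + (-88b^2 - 176b - 5544)
  -b^4 - b^3 - 137b^2 - 89b - 4788 = ((1/88)b^2 - (1/88)b + 19/22)(-88b^2 - 176b - 5544) + (0)
Last nonzero remainder: -88b^2 - 176b - 5544. Dividing through by -88 gives the monic gcd b^2 + 2b + 63.
Cancel b^2 + 2b + 63 from numerator and denominator to get the reduced form.

(-b^2 + b + 12)/(b^2 - b + 76)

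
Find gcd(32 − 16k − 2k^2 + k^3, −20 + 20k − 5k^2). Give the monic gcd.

−2 + k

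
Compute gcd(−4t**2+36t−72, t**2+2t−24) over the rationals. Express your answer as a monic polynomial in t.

1

Apply the Euclidean algorithm:
  −4t**2+36t−72 = (−4)(t**2+2t−24) + (44t−168)
  t**2+2t−24 = ((1/44)t+16/121)(44t−168) + (−216/121)
  44t−168 = (−(1331/54)t+847/9)(−216/121) + (0)
The last nonzero remainder is the constant −216/121, so the polynomials are coprime and gcd = 1.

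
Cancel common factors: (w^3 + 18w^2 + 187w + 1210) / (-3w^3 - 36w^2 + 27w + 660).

Euclidean algorithm in ℚ[w]:
  w^3 + 18w^2 + 187w + 1210 = (-1/3)(-3w^3 - 36w^2 + 27w + 660) + (6w^2 + 196w + 1430)
  -3w^3 - 36w^2 + 27w + 660 = (-(1/2)w + 31/3)(6w^2 + 196w + 1430) + (-(3850/3)w - 42350/3)
  6w^2 + 196w + 1430 = (-(9/1925)w - 39/385)(-(3850/3)w - 42350/3) + (0)
Last nonzero remainder: -(3850/3)w - 42350/3. Dividing through by -3850/3 gives the monic gcd w + 11.
Cancel w + 11 from numerator and denominator to get the reduced form.

(-w^2 - 7w - 110)/(3w^2 + 3w - 60)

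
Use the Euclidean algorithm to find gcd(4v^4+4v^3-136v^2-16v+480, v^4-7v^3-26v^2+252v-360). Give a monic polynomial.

Apply the Euclidean algorithm:
  4v^4+4v^3-136v^2-16v+480 = (4)(v^4-7v^3-26v^2+252v-360) + (32v^3-32v^2-1024v+1920)
  v^4-7v^3-26v^2+252v-360 = ((1/32)v-3/16)(32v^3-32v^2-1024v+1920) + (0)
Last nonzero remainder: 32v^3-32v^2-1024v+1920. Dividing through by 32 gives the monic gcd v^3-v^2-32v+60.

v^3-v^2-32v+60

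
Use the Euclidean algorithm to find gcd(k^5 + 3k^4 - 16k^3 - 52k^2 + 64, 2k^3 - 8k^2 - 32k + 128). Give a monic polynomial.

By polynomial division,
  k^5 + 3k^4 - 16k^3 - 52k^2 + 64 = ((1/2)k^2 + (7/2)k + 14)(2k^3 - 8k^2 - 32k + 128) + (108k^2 - 1728)
  2k^3 - 8k^2 - 32k + 128 = ((1/54)k - 2/27)(108k^2 - 1728) + (0)
Last nonzero remainder: 108k^2 - 1728. Dividing through by 108 gives the monic gcd k^2 - 16.

k^2 - 16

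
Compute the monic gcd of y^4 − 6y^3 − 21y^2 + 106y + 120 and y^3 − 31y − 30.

Apply the Euclidean algorithm:
  y^4 − 6y^3 − 21y^2 + 106y + 120 = (y − 6)(y^3 − 31y − 30) + (10y^2 − 50y − 60)
  y^3 − 31y − 30 = ((1/10)y + 1/2)(10y^2 − 50y − 60) + (0)
Last nonzero remainder: 10y^2 − 50y − 60. Dividing through by 10 gives the monic gcd y^2 − 5y − 6.

y^2 − 5y − 6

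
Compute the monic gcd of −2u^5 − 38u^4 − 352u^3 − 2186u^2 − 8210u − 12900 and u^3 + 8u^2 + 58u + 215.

u^3 + 8u^2 + 58u + 215

By polynomial division,
  −2u^5 − 38u^4 − 352u^3 − 2186u^2 − 8210u − 12900 = (−2u^2 − 22u − 60)(u^3 + 8u^2 + 58u + 215) + (0)
The last nonzero remainder u^3 + 8u^2 + 58u + 215 is already monic.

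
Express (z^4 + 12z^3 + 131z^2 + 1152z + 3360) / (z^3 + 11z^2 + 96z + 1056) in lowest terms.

(z^2 + 12z + 35)/(z + 11)

Apply the Euclidean algorithm:
  z^4 + 12z^3 + 131z^2 + 1152z + 3360 = (z + 1)(z^3 + 11z^2 + 96z + 1056) + (24z^2 + 2304)
  z^3 + 11z^2 + 96z + 1056 = ((1/24)z + 11/24)(24z^2 + 2304) + (0)
Last nonzero remainder: 24z^2 + 2304. Dividing through by 24 gives the monic gcd z^2 + 96.
Cancel z^2 + 96 from numerator and denominator to get the reduced form.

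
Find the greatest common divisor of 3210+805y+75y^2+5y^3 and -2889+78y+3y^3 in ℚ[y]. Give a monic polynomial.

107+9y+y^2

Repeated division with remainder:
  5y^3+75y^2+805y+3210 = (5/3)(3y^3+78y-2889) + (75y^2+675y+8025)
  3y^3+78y-2889 = ((1/25)y-9/25)(75y^2+675y+8025) + (0)
Last nonzero remainder: 75y^2+675y+8025. Dividing through by 75 gives the monic gcd y^2+9y+107.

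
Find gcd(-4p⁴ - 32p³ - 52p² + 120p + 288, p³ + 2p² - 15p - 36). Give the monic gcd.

Repeated division with remainder:
  -4p⁴ - 32p³ - 52p² + 120p + 288 = (-4p - 24)(p³ + 2p² - 15p - 36) + (-64p² - 384p - 576)
  p³ + 2p² - 15p - 36 = (-(1/64)p + 1/16)(-64p² - 384p - 576) + (0)
Last nonzero remainder: -64p² - 384p - 576. Dividing through by -64 gives the monic gcd p² + 6p + 9.

p² + 6p + 9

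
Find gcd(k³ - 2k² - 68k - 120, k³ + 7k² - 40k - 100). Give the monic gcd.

k + 2

Euclidean algorithm in ℚ[k]:
  k³ - 2k² - 68k - 120 = (k³ + 7k² - 40k - 100) + (-9k² - 28k - 20)
  k³ + 7k² - 40k - 100 = (-(1/9)k - 35/81)(-9k² - 28k - 20) + (-(4400/81)k - 8800/81)
  -9k² - 28k - 20 = ((729/4400)k + 81/440)(-(4400/81)k - 8800/81) + (0)
Last nonzero remainder: -(4400/81)k - 8800/81. Dividing through by -4400/81 gives the monic gcd k + 2.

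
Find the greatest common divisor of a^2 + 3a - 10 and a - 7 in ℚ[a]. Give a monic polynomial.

Euclidean algorithm in ℚ[a]:
  a^2 + 3a - 10 = (a + 10)(a - 7) + (60)
  a - 7 = ((1/60)a - 7/60)(60) + (0)
The last nonzero remainder is the constant 60, so the polynomials are coprime and gcd = 1.

1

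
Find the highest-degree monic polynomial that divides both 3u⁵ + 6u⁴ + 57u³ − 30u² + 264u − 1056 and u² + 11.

By polynomial division,
  3u⁵ + 6u⁴ + 57u³ − 30u² + 264u − 1056 = (3u³ + 6u² + 24u − 96)(u² + 11) + (0)
The last nonzero remainder u² + 11 is already monic.

u² + 11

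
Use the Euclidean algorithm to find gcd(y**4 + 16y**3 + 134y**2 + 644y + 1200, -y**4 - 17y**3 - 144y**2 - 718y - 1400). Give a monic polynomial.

y**3 + 10y**2 + 74y + 200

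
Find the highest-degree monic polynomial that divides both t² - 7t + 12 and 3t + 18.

Euclidean algorithm in ℚ[t]:
  t² - 7t + 12 = ((1/3)t - 13/3)(3t + 18) + (90)
  3t + 18 = ((1/30)t + 1/5)(90) + (0)
The last nonzero remainder is the constant 90, so the polynomials are coprime and gcd = 1.

1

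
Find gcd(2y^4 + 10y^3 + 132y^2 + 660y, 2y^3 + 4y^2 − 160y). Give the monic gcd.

y

Euclidean algorithm in ℚ[y]:
  2y^4 + 10y^3 + 132y^2 + 660y = (y + 3)(2y^3 + 4y^2 − 160y) + (280y^2 + 1140y)
  2y^3 + 4y^2 − 160y = ((1/140)y − 29/1960)(280y^2 + 1140y) + (−(14027/98)y)
  280y^2 + 1140y = (−(27440/14027)y − 111720/14027)(−(14027/98)y) + (0)
Last nonzero remainder: −(14027/98)y. Dividing through by −14027/98 gives the monic gcd y.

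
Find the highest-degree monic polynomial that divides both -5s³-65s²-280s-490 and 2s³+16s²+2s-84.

s+7

By polynomial division,
  -5s³-65s²-280s-490 = (-5/2)(2s³+16s²+2s-84) + (-25s²-275s-700)
  2s³+16s²+2s-84 = (-(2/25)s+6/25)(-25s²-275s-700) + (12s+84)
  -25s²-275s-700 = (-(25/12)s-25/3)(12s+84) + (0)
Last nonzero remainder: 12s+84. Dividing through by 12 gives the monic gcd s+7.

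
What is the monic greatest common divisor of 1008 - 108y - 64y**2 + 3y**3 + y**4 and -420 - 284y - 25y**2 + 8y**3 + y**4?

-42 + y + y**2

By polynomial division,
  y**4 + 3y**3 - 64y**2 - 108y + 1008 = (y**4 + 8y**3 - 25y**2 - 284y - 420) + (-5y**3 - 39y**2 + 176y + 1428)
  y**4 + 8y**3 - 25y**2 - 284y - 420 = (-(1/5)y - 1/25)(-5y**3 - 39y**2 + 176y + 1428) + ((216/25)y**2 + (216/25)y - 9072/25)
  -5y**3 - 39y**2 + 176y + 1428 = (-(125/216)y - 425/108)((216/25)y**2 + (216/25)y - 9072/25) + (0)
Last nonzero remainder: (216/25)y**2 + (216/25)y - 9072/25. Dividing through by 216/25 gives the monic gcd y**2 + y - 42.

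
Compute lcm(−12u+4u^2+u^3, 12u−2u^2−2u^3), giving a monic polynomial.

Repeated division with remainder:
  u^3+4u^2−12u = (−1/2)(−2u^3−2u^2+12u) + (3u^2−6u)
  −2u^3−2u^2+12u = (−(2/3)u−2)(3u^2−6u) + (0)
Last nonzero remainder: 3u^2−6u. Dividing through by 3 gives the monic gcd u^2−2u.
Then lcm(f, g) = f·g / gcd(f, g); expanding and making the result monic gives the answer.

−36u+7u^3+u^4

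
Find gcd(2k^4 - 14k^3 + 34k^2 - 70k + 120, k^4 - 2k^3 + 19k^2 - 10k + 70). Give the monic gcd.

k^2 + 5

Repeated division with remainder:
  2k^4 - 14k^3 + 34k^2 - 70k + 120 = (2)(k^4 - 2k^3 + 19k^2 - 10k + 70) + (-10k^3 - 4k^2 - 50k - 20)
  k^4 - 2k^3 + 19k^2 - 10k + 70 = (-(1/10)k + 6/25)(-10k^3 - 4k^2 - 50k - 20) + ((374/25)k^2 + 374/5)
  -10k^3 - 4k^2 - 50k - 20 = (-(125/187)k - 50/187)((374/25)k^2 + 374/5) + (0)
Last nonzero remainder: (374/25)k^2 + 374/5. Dividing through by 374/25 gives the monic gcd k^2 + 5.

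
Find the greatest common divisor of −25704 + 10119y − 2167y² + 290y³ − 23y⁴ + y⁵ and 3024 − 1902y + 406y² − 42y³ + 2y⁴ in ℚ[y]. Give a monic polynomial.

Apply the Euclidean algorithm:
  y⁵ − 23y⁴ + 290y³ − 2167y² + 10119y − 25704 = ((1/2)y − 1)(2y⁴ − 42y³ + 406y² − 1902y + 3024) + (45y³ − 810y² + 6705y − 22680)
  2y⁴ − 42y³ + 406y² − 1902y + 3024 = ((2/45)y − 2/15)(45y³ − 810y² + 6705y − 22680) + (0)
Last nonzero remainder: 45y³ − 810y² + 6705y − 22680. Dividing through by 45 gives the monic gcd y³ − 18y² + 149y − 504.

−504 + 149y − 18y² + y³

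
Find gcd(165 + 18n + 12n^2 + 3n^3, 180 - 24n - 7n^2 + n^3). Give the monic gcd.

5 + n

Repeated division with remainder:
  3n^3 + 12n^2 + 18n + 165 = (3)(n^3 - 7n^2 - 24n + 180) + (33n^2 + 90n - 375)
  n^3 - 7n^2 - 24n + 180 = ((1/33)n - 107/363)(33n^2 + 90n - 375) + ((1681/121)n + 8405/121)
  33n^2 + 90n - 375 = ((3993/1681)n - 9075/1681)((1681/121)n + 8405/121) + (0)
Last nonzero remainder: (1681/121)n + 8405/121. Dividing through by 1681/121 gives the monic gcd n + 5.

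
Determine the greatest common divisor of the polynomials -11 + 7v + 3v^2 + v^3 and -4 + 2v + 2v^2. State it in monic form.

Euclidean algorithm in ℚ[v]:
  v^3 + 3v^2 + 7v - 11 = ((1/2)v + 1)(2v^2 + 2v - 4) + (7v - 7)
  2v^2 + 2v - 4 = ((2/7)v + 4/7)(7v - 7) + (0)
Last nonzero remainder: 7v - 7. Dividing through by 7 gives the monic gcd v - 1.

-1 + v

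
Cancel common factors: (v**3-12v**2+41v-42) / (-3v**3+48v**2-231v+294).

Apply the Euclidean algorithm:
  v**3-12v**2+41v-42 = (-1/3)(-3v**3+48v**2-231v+294) + (4v**2-36v+56)
  -3v**3+48v**2-231v+294 = (-(3/4)v+21/4)(4v**2-36v+56) + (0)
Last nonzero remainder: 4v**2-36v+56. Dividing through by 4 gives the monic gcd v**2-9v+14.
Cancel v**2-9v+14 from numerator and denominator to get the reduced form.

(-v+3)/(3v-21)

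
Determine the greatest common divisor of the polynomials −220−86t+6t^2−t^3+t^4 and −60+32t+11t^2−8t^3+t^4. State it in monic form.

Repeated division with remainder:
  t^4−t^3+6t^2−86t−220 = (t^4−8t^3+11t^2+32t−60) + (7t^3−5t^2−118t−160)
  t^4−8t^3+11t^2+32t−60 = ((1/7)t−51/49)(7t^3−5t^2−118t−160) + ((1110/49)t^2−(3330/49)t−11100/49)
  7t^3−5t^2−118t−160 = ((343/1110)t+392/555)((1110/49)t^2−(3330/49)t−11100/49) + (0)
Last nonzero remainder: (1110/49)t^2−(3330/49)t−11100/49. Dividing through by 1110/49 gives the monic gcd t^2−3t−10.

−10−3t+t^2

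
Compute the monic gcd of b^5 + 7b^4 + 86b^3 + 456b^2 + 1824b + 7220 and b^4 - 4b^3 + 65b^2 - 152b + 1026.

b^2 + 38

Euclidean algorithm in ℚ[b]:
  b^5 + 7b^4 + 86b^3 + 456b^2 + 1824b + 7220 = (b + 11)(b^4 - 4b^3 + 65b^2 - 152b + 1026) + (65b^3 - 107b^2 + 2470b - 4066)
  b^4 - 4b^3 + 65b^2 - 152b + 1026 = ((1/65)b - 153/4225)(65b^3 - 107b^2 + 2470b - 4066) + ((97704/4225)b^2 + 3712752/4225)
  65b^3 - 107b^2 + 2470b - 4066 = ((274625/97704)b - 452075/97704)((97704/4225)b^2 + 3712752/4225) + (0)
Last nonzero remainder: (97704/4225)b^2 + 3712752/4225. Dividing through by 97704/4225 gives the monic gcd b^2 + 38.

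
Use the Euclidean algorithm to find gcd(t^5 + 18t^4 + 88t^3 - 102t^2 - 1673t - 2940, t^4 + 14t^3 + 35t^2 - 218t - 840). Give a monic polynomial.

t^3 + 8t^2 - 13t - 140

Euclidean algorithm in ℚ[t]:
  t^5 + 18t^4 + 88t^3 - 102t^2 - 1673t - 2940 = (t + 4)(t^4 + 14t^3 + 35t^2 - 218t - 840) + (-3t^3 - 24t^2 + 39t + 420)
  t^4 + 14t^3 + 35t^2 - 218t - 840 = (-(1/3)t - 2)(-3t^3 - 24t^2 + 39t + 420) + (0)
Last nonzero remainder: -3t^3 - 24t^2 + 39t + 420. Dividing through by -3 gives the monic gcd t^3 + 8t^2 - 13t - 140.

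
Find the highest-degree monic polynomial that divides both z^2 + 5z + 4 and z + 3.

1

By polynomial division,
  z^2 + 5z + 4 = (z + 2)(z + 3) + (-2)
  z + 3 = (-(1/2)z - 3/2)(-2) + (0)
The last nonzero remainder is the constant -2, so the polynomials are coprime and gcd = 1.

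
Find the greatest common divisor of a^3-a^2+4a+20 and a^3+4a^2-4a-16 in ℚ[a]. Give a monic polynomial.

a+2

Repeated division with remainder:
  a^3-a^2+4a+20 = (a^3+4a^2-4a-16) + (-5a^2+8a+36)
  a^3+4a^2-4a-16 = (-(1/5)a-28/25)(-5a^2+8a+36) + ((304/25)a+608/25)
  -5a^2+8a+36 = (-(125/304)a+225/152)((304/25)a+608/25) + (0)
Last nonzero remainder: (304/25)a+608/25. Dividing through by 304/25 gives the monic gcd a+2.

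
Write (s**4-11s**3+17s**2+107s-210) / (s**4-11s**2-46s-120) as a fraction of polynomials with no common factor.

(s**2-9s+14)/(s**2+2s+8)

Apply the Euclidean algorithm:
  s**4-11s**3+17s**2+107s-210 = (s**4-11s**2-46s-120) + (-11s**3+28s**2+153s-90)
  s**4-11s**2-46s-120 = (-(1/11)s-28/121)(-11s**3+28s**2+153s-90) + ((1136/121)s**2-(2272/121)s-17040/121)
  -11s**3+28s**2+153s-90 = (-(1331/1136)s+363/568)((1136/121)s**2-(2272/121)s-17040/121) + (0)
Last nonzero remainder: (1136/121)s**2-(2272/121)s-17040/121. Dividing through by 1136/121 gives the monic gcd s**2-2s-15.
Cancel s**2-2s-15 from numerator and denominator to get the reduced form.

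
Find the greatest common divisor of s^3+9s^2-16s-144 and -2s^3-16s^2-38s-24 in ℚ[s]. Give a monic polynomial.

s+4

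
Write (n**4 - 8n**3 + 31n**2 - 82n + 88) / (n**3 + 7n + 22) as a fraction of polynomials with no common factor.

Repeated division with remainder:
  n**4 - 8n**3 + 31n**2 - 82n + 88 = (n - 8)(n**3 + 7n + 22) + (24n**2 - 48n + 264)
  n**3 + 7n + 22 = ((1/24)n + 1/12)(24n**2 - 48n + 264) + (0)
Last nonzero remainder: 24n**2 - 48n + 264. Dividing through by 24 gives the monic gcd n**2 - 2n + 11.
Cancel n**2 - 2n + 11 from numerator and denominator to get the reduced form.

(n**2 - 6n + 8)/(n + 2)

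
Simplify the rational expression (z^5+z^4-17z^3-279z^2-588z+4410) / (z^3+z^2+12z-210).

(z^3-5z^2-29z+105)/(z-5)

By polynomial division,
  z^5+z^4-17z^3-279z^2-588z+4410 = (z^2-29)(z^3+z^2+12z-210) + (-40z^2-240z-1680)
  z^3+z^2+12z-210 = (-(1/40)z+1/8)(-40z^2-240z-1680) + (0)
Last nonzero remainder: -40z^2-240z-1680. Dividing through by -40 gives the monic gcd z^2+6z+42.
Cancel z^2+6z+42 from numerator and denominator to get the reduced form.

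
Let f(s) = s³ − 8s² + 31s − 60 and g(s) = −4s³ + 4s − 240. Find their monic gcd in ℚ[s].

s² − 4s + 15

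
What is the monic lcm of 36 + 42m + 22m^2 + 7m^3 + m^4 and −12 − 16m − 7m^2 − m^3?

72 + 120m + 86m^2 + 36m^3 + 9m^4 + m^5

By polynomial division,
  m^4 + 7m^3 + 22m^2 + 42m + 36 = (−m)(−m^3 − 7m^2 − 16m − 12) + (6m^2 + 30m + 36)
  −m^3 − 7m^2 − 16m − 12 = (−(1/6)m − 1/3)(6m^2 + 30m + 36) + (0)
Last nonzero remainder: 6m^2 + 30m + 36. Dividing through by 6 gives the monic gcd m^2 + 5m + 6.
Then lcm(f, g) = f·g / gcd(f, g); expanding and making the result monic gives the answer.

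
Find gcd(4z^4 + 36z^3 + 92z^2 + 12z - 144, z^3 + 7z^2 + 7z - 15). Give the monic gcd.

By polynomial division,
  4z^4 + 36z^3 + 92z^2 + 12z - 144 = (4z + 8)(z^3 + 7z^2 + 7z - 15) + (8z^2 + 16z - 24)
  z^3 + 7z^2 + 7z - 15 = ((1/8)z + 5/8)(8z^2 + 16z - 24) + (0)
Last nonzero remainder: 8z^2 + 16z - 24. Dividing through by 8 gives the monic gcd z^2 + 2z - 3.

z^2 + 2z - 3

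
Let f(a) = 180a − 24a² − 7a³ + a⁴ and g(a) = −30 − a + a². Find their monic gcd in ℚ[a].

By polynomial division,
  a⁴ − 7a³ − 24a² + 180a = (a² − 6a)(a² − a − 30) + (0)
The last nonzero remainder a² − a − 30 is already monic.

−30 − a + a²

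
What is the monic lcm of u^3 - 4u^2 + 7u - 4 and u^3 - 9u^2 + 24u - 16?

By polynomial division,
  u^3 - 4u^2 + 7u - 4 = (u^3 - 9u^2 + 24u - 16) + (5u^2 - 17u + 12)
  u^3 - 9u^2 + 24u - 16 = ((1/5)u - 28/25)(5u^2 - 17u + 12) + ((64/25)u - 64/25)
  5u^2 - 17u + 12 = ((125/64)u - 75/16)((64/25)u - 64/25) + (0)
Last nonzero remainder: (64/25)u - 64/25. Dividing through by 64/25 gives the monic gcd u - 1.
Then lcm(f, g) = f·g / gcd(f, g); expanding and making the result monic gives the answer.

u^5 - 12u^4 + 55u^3 - 124u^2 + 144u - 64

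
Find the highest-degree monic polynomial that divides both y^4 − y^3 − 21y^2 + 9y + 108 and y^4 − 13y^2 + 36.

Euclidean algorithm in ℚ[y]:
  y^4 − y^3 − 21y^2 + 9y + 108 = (y^4 − 13y^2 + 36) + (−y^3 − 8y^2 + 9y + 72)
  y^4 − 13y^2 + 36 = (−y + 8)(−y^3 − 8y^2 + 9y + 72) + (60y^2 − 540)
  −y^3 − 8y^2 + 9y + 72 = (−(1/60)y − 2/15)(60y^2 − 540) + (0)
Last nonzero remainder: 60y^2 − 540. Dividing through by 60 gives the monic gcd y^2 − 9.

y^2 − 9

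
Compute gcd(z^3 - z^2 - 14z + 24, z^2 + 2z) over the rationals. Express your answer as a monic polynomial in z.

1

By polynomial division,
  z^3 - z^2 - 14z + 24 = (z - 3)(z^2 + 2z) + (-8z + 24)
  z^2 + 2z = (-(1/8)z - 5/8)(-8z + 24) + (15)
  -8z + 24 = (-(8/15)z + 8/5)(15) + (0)
The last nonzero remainder is the constant 15, so the polynomials are coprime and gcd = 1.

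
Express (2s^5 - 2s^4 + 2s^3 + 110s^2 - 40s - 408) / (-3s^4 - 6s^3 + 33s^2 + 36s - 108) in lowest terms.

Repeated division with remainder:
  2s^5 - 2s^4 + 2s^3 + 110s^2 - 40s - 408 = (-(2/3)s + 2)(-3s^4 - 6s^3 + 33s^2 + 36s - 108) + (36s^3 + 68s^2 - 184s - 192)
  -3s^4 - 6s^3 + 33s^2 + 36s - 108 = (-(1/12)s - 1/108)(36s^3 + 68s^2 - 184s - 192) + ((494/27)s^2 + (494/27)s - 988/9)
  36s^3 + 68s^2 - 184s - 192 = ((486/247)s + 432/247)((494/27)s^2 + (494/27)s - 988/9) + (0)
Last nonzero remainder: (494/27)s^2 + (494/27)s - 988/9. Dividing through by 494/27 gives the monic gcd s^2 + s - 6.
Cancel s^2 + s - 6 from numerator and denominator to get the reduced form.

(-2s^3 + 4s^2 - 18s - 68)/(3s^2 + 3s - 18)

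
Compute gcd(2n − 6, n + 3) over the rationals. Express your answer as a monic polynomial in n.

1

By polynomial division,
  2n − 6 = (2)(n + 3) + (−12)
  n + 3 = (−(1/12)n − 1/4)(−12) + (0)
The last nonzero remainder is the constant −12, so the polynomials are coprime and gcd = 1.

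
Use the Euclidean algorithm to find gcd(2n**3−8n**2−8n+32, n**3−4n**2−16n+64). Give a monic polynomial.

n−4

Apply the Euclidean algorithm:
  2n**3−8n**2−8n+32 = (2)(n**3−4n**2−16n+64) + (24n−96)
  n**3−4n**2−16n+64 = ((1/24)n**2−2/3)(24n−96) + (0)
Last nonzero remainder: 24n−96. Dividing through by 24 gives the monic gcd n−4.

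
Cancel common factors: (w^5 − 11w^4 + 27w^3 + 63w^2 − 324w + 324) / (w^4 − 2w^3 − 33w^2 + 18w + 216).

(w^2 − 5w + 6)/(w + 4)

Euclidean algorithm in ℚ[w]:
  w^5 − 11w^4 + 27w^3 + 63w^2 − 324w + 324 = (w − 9)(w^4 − 2w^3 − 33w^2 + 18w + 216) + (42w^3 − 252w^2 − 378w + 2268)
  w^4 − 2w^3 − 33w^2 + 18w + 216 = ((1/42)w + 2/21)(42w^3 − 252w^2 − 378w + 2268) + (0)
Last nonzero remainder: 42w^3 − 252w^2 − 378w + 2268. Dividing through by 42 gives the monic gcd w^3 − 6w^2 − 9w + 54.
Cancel w^3 − 6w^2 − 9w + 54 from numerator and denominator to get the reduced form.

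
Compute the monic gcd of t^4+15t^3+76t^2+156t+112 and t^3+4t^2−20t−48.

t+2

Repeated division with remainder:
  t^4+15t^3+76t^2+156t+112 = (t+11)(t^3+4t^2−20t−48) + (52t^2+424t+640)
  t^3+4t^2−20t−48 = ((1/52)t−27/338)(52t^2+424t+640) + ((264/169)t+528/169)
  52t^2+424t+640 = ((2197/66)t+6760/33)((264/169)t+528/169) + (0)
Last nonzero remainder: (264/169)t+528/169. Dividing through by 264/169 gives the monic gcd t+2.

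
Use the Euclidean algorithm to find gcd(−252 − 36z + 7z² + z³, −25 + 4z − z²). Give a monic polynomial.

1

Euclidean algorithm in ℚ[z]:
  z³ + 7z² − 36z − 252 = (−z − 11)(−z² + 4z − 25) + (−17z − 527)
  −z² + 4z − 25 = ((1/17)z − 35/17)(−17z − 527) + (−1110)
  −17z − 527 = ((17/1110)z + 527/1110)(−1110) + (0)
The last nonzero remainder is the constant −1110, so the polynomials are coprime and gcd = 1.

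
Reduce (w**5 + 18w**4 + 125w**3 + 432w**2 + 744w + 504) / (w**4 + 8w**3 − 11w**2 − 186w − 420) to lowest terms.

(w**2 + 5w + 6)/(w − 5)

Repeated division with remainder:
  w**5 + 18w**4 + 125w**3 + 432w**2 + 744w + 504 = (w + 10)(w**4 + 8w**3 − 11w**2 − 186w − 420) + (56w**3 + 728w**2 + 3024w + 4704)
  w**4 + 8w**3 − 11w**2 − 186w − 420 = ((1/56)w − 5/56)(56w**3 + 728w**2 + 3024w + 4704) + (0)
Last nonzero remainder: 56w**3 + 728w**2 + 3024w + 4704. Dividing through by 56 gives the monic gcd w**3 + 13w**2 + 54w + 84.
Cancel w**3 + 13w**2 + 54w + 84 from numerator and denominator to get the reduced form.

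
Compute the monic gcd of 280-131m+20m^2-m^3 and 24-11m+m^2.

-8+m

Apply the Euclidean algorithm:
  -m^3+20m^2-131m+280 = (-m+9)(m^2-11m+24) + (-8m+64)
  m^2-11m+24 = (-(1/8)m+3/8)(-8m+64) + (0)
Last nonzero remainder: -8m+64. Dividing through by -8 gives the monic gcd m-8.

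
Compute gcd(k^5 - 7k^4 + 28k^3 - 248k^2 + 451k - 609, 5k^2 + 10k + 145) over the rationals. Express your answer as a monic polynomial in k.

k^2 + 2k + 29

Apply the Euclidean algorithm:
  k^5 - 7k^4 + 28k^3 - 248k^2 + 451k - 609 = ((1/5)k^3 - (9/5)k^2 + (17/5)k - 21/5)(5k^2 + 10k + 145) + (0)
Last nonzero remainder: 5k^2 + 10k + 145. Dividing through by 5 gives the monic gcd k^2 + 2k + 29.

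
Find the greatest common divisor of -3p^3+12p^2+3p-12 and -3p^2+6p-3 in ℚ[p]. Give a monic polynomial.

p-1

By polynomial division,
  -3p^3+12p^2+3p-12 = (p-2)(-3p^2+6p-3) + (18p-18)
  -3p^2+6p-3 = (-(1/6)p+1/6)(18p-18) + (0)
Last nonzero remainder: 18p-18. Dividing through by 18 gives the monic gcd p-1.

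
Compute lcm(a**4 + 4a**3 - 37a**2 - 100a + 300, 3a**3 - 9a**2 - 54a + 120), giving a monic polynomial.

a**5 + 8a**4 - 21a**3 - 248a**2 - 100a + 1200

Euclidean algorithm in ℚ[a]:
  a**4 + 4a**3 - 37a**2 - 100a + 300 = ((1/3)a + 7/3)(3a**3 - 9a**2 - 54a + 120) + (2a**2 - 14a + 20)
  3a**3 - 9a**2 - 54a + 120 = ((3/2)a + 6)(2a**2 - 14a + 20) + (0)
Last nonzero remainder: 2a**2 - 14a + 20. Dividing through by 2 gives the monic gcd a**2 - 7a + 10.
Then lcm(f, g) = f·g / gcd(f, g); expanding and making the result monic gives the answer.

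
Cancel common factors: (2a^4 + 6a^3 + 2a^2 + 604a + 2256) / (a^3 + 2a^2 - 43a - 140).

(2a^3 - 2a^2 + 10a + 564)/(a^2 - 2a - 35)

By polynomial division,
  2a^4 + 6a^3 + 2a^2 + 604a + 2256 = (2a + 2)(a^3 + 2a^2 - 43a - 140) + (84a^2 + 970a + 2536)
  a^3 + 2a^2 - 43a - 140 = ((1/84)a - 401/3528)(84a^2 + 970a + 2536) + ((65377/1764)a + 65377/441)
  84a^2 + 970a + 2536 = ((148176/65377)a + 1118376/65377)((65377/1764)a + 65377/441) + (0)
Last nonzero remainder: (65377/1764)a + 65377/441. Dividing through by 65377/1764 gives the monic gcd a + 4.
Cancel a + 4 from numerator and denominator to get the reduced form.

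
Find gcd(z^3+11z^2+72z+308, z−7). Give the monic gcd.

Apply the Euclidean algorithm:
  z^3+11z^2+72z+308 = (z^2+18z+198)(z−7) + (1694)
  z−7 = ((1/1694)z−1/242)(1694) + (0)
The last nonzero remainder is the constant 1694, so the polynomials are coprime and gcd = 1.

1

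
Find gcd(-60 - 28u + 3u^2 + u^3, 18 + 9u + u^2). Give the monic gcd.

6 + u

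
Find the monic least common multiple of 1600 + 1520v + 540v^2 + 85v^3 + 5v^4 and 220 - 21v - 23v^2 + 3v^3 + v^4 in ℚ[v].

3520 + 1424v - 316v^2 - 157v^3 + 17v^4 + 11v^5 + v^6

Euclidean algorithm in ℚ[v]:
  5v^4 + 85v^3 + 540v^2 + 1520v + 1600 = (5)(v^4 + 3v^3 - 23v^2 - 21v + 220) + (70v^3 + 655v^2 + 1625v + 500)
  v^4 + 3v^3 - 23v^2 - 21v + 220 = ((1/70)v - 89/980)(70v^3 + 655v^2 + 1625v + 500) + ((2601/196)v^2 + (23409/196)v + 13005/49)
  70v^3 + 655v^2 + 1625v + 500 = ((13720/2601)v + 4900/2601)((2601/196)v^2 + (23409/196)v + 13005/49) + (0)
Last nonzero remainder: (2601/196)v^2 + (23409/196)v + 13005/49. Dividing through by 2601/196 gives the monic gcd v^2 + 9v + 20.
Then lcm(f, g) = f·g / gcd(f, g); expanding and making the result monic gives the answer.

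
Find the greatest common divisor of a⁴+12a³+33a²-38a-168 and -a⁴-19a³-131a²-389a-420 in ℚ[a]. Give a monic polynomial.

a³+14a²+61a+84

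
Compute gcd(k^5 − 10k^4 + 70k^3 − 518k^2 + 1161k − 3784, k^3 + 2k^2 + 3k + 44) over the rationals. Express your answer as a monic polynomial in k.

k^2 − 2k + 11

Repeated division with remainder:
  k^5 − 10k^4 + 70k^3 − 518k^2 + 1161k − 3784 = (k^2 − 12k + 91)(k^3 + 2k^2 + 3k + 44) + (−708k^2 + 1416k − 7788)
  k^3 + 2k^2 + 3k + 44 = (−(1/708)k − 1/177)(−708k^2 + 1416k − 7788) + (0)
Last nonzero remainder: −708k^2 + 1416k − 7788. Dividing through by −708 gives the monic gcd k^2 − 2k + 11.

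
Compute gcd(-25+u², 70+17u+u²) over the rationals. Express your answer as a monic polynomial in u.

Euclidean algorithm in ℚ[u]:
  u²-25 = (u²+17u+70) + (-17u-95)
  u²+17u+70 = (-(1/17)u-194/289)(-17u-95) + (1800/289)
  -17u-95 = (-(4913/1800)u-5491/360)(1800/289) + (0)
The last nonzero remainder is the constant 1800/289, so the polynomials are coprime and gcd = 1.

1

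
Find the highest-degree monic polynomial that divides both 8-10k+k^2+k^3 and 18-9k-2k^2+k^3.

Euclidean algorithm in ℚ[k]:
  k^3+k^2-10k+8 = (k^3-2k^2-9k+18) + (3k^2-k-10)
  k^3-2k^2-9k+18 = ((1/3)k-5/9)(3k^2-k-10) + (-(56/9)k+112/9)
  3k^2-k-10 = (-(27/56)k-45/56)(-(56/9)k+112/9) + (0)
Last nonzero remainder: -(56/9)k+112/9. Dividing through by -56/9 gives the monic gcd k-2.

-2+k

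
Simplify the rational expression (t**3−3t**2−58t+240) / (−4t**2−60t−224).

(−t**2+11t−30)/(4t+28)

Repeated division with remainder:
  t**3−3t**2−58t+240 = (−(1/4)t+9/2)(−4t**2−60t−224) + (156t+1248)
  −4t**2−60t−224 = (−(1/39)t−7/39)(156t+1248) + (0)
Last nonzero remainder: 156t+1248. Dividing through by 156 gives the monic gcd t+8.
Cancel t+8 from numerator and denominator to get the reduced form.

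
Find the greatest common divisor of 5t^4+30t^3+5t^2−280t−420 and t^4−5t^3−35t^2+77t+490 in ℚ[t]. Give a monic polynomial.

t^2+7t+14

Euclidean algorithm in ℚ[t]:
  5t^4+30t^3+5t^2−280t−420 = (5)(t^4−5t^3−35t^2+77t+490) + (55t^3+180t^2−665t−2870)
  t^4−5t^3−35t^2+77t+490 = ((1/55)t−91/605)(55t^3+180t^2−665t−2870) + ((504/121)t^2+(3528/121)t+7056/121)
  55t^3+180t^2−665t−2870 = ((6655/504)t−24805/504)((504/121)t^2+(3528/121)t+7056/121) + (0)
Last nonzero remainder: (504/121)t^2+(3528/121)t+7056/121. Dividing through by 504/121 gives the monic gcd t^2+7t+14.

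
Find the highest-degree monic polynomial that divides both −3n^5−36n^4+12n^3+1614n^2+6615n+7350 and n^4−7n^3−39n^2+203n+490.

n^3−39n−70

Euclidean algorithm in ℚ[n]:
  −3n^5−36n^4+12n^3+1614n^2+6615n+7350 = (−3n−57)(n^4−7n^3−39n^2+203n+490) + (−504n^3+19656n+35280)
  n^4−7n^3−39n^2+203n+490 = (−(1/504)n+1/72)(−504n^3+19656n+35280) + (0)
Last nonzero remainder: −504n^3+19656n+35280. Dividing through by −504 gives the monic gcd n^3−39n−70.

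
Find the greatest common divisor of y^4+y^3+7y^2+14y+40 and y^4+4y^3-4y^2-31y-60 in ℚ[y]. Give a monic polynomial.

Apply the Euclidean algorithm:
  y^4+y^3+7y^2+14y+40 = (y^4+4y^3-4y^2-31y-60) + (-3y^3+11y^2+45y+100)
  y^4+4y^3-4y^2-31y-60 = (-(1/3)y-23/9)(-3y^3+11y^2+45y+100) + ((352/9)y^2+(352/3)y+1760/9)
  -3y^3+11y^2+45y+100 = (-(27/352)y+45/88)((352/9)y^2+(352/3)y+1760/9) + (0)
Last nonzero remainder: (352/9)y^2+(352/3)y+1760/9. Dividing through by 352/9 gives the monic gcd y^2+3y+5.

y^2+3y+5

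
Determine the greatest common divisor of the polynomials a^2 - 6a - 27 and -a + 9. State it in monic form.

a - 9

Euclidean algorithm in ℚ[a]:
  a^2 - 6a - 27 = (-a - 3)(-a + 9) + (0)
Last nonzero remainder: -a + 9. Dividing through by -1 gives the monic gcd a - 9.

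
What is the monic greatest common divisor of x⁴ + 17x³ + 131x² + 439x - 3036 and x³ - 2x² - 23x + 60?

Repeated division with remainder:
  x⁴ + 17x³ + 131x² + 439x - 3036 = (x + 19)(x³ - 2x² - 23x + 60) + (192x² + 816x - 4176)
  x³ - 2x² - 23x + 60 = ((1/192)x - 25/768)(192x² + 816x - 4176) + ((405/16)x - 1215/16)
  192x² + 816x - 4176 = ((1024/135)x + 7424/135)((405/16)x - 1215/16) + (0)
Last nonzero remainder: (405/16)x - 1215/16. Dividing through by 405/16 gives the monic gcd x - 3.

x - 3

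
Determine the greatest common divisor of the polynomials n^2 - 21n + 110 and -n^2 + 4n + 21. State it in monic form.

1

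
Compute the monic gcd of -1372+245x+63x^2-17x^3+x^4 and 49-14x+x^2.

49-14x+x^2

Repeated division with remainder:
  x^4-17x^3+63x^2+245x-1372 = (x^2-3x-28)(x^2-14x+49) + (0)
The last nonzero remainder x^2-14x+49 is already monic.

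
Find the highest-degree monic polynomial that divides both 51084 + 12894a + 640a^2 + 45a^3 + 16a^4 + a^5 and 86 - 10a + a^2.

86 - 10a + a^2

By polynomial division,
  a^5 + 16a^4 + 45a^3 + 640a^2 + 12894a + 51084 = (a^3 + 26a^2 + 219a + 594)(a^2 - 10a + 86) + (0)
The last nonzero remainder a^2 - 10a + 86 is already monic.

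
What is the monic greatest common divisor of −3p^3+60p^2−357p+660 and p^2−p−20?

Repeated division with remainder:
  −3p^3+60p^2−357p+660 = (−3p+57)(p^2−p−20) + (−360p+1800)
  p^2−p−20 = (−(1/360)p−1/90)(−360p+1800) + (0)
Last nonzero remainder: −360p+1800. Dividing through by −360 gives the monic gcd p−5.

p−5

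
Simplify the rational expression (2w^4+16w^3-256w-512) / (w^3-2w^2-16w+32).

(2w^2+16w+32)/(w-2)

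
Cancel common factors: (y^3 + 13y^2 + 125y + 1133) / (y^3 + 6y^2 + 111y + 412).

By polynomial division,
  y^3 + 13y^2 + 125y + 1133 = (y^3 + 6y^2 + 111y + 412) + (7y^2 + 14y + 721)
  y^3 + 6y^2 + 111y + 412 = ((1/7)y + 4/7)(7y^2 + 14y + 721) + (0)
Last nonzero remainder: 7y^2 + 14y + 721. Dividing through by 7 gives the monic gcd y^2 + 2y + 103.
Cancel y^2 + 2y + 103 from numerator and denominator to get the reduced form.

(y + 11)/(y + 4)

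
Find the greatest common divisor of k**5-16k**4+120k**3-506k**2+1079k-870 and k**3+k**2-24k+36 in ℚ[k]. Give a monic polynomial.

Apply the Euclidean algorithm:
  k**5-16k**4+120k**3-506k**2+1079k-870 = (k**2-17k+161)(k**3+k**2-24k+36) + (-1111k**2+5555k-6666)
  k**3+k**2-24k+36 = (-(1/1111)k-6/1111)(-1111k**2+5555k-6666) + (0)
Last nonzero remainder: -1111k**2+5555k-6666. Dividing through by -1111 gives the monic gcd k**2-5k+6.

k**2-5k+6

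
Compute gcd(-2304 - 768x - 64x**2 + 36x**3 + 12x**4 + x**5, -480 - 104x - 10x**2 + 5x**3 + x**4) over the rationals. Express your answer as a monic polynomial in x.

96 + 40x + 10x**2 + x**3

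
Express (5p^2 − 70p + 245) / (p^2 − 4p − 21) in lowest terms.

(5p − 35)/(p + 3)

Repeated division with remainder:
  5p^2 − 70p + 245 = (5)(p^2 − 4p − 21) + (−50p + 350)
  p^2 − 4p − 21 = (−(1/50)p − 3/50)(−50p + 350) + (0)
Last nonzero remainder: −50p + 350. Dividing through by −50 gives the monic gcd p − 7.
Cancel p − 7 from numerator and denominator to get the reduced form.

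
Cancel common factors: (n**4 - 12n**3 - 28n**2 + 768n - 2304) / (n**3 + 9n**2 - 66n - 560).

(n**3 - 4n**2 - 60n + 288)/(n**2 + 17n + 70)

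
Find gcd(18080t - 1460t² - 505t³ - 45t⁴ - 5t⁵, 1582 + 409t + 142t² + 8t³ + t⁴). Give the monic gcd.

113 + 5t + t²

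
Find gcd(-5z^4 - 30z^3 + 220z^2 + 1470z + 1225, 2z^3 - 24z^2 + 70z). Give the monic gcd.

By polynomial division,
  -5z^4 - 30z^3 + 220z^2 + 1470z + 1225 = (-(5/2)z - 45)(2z^3 - 24z^2 + 70z) + (-685z^2 + 4620z + 1225)
  2z^3 - 24z^2 + 70z = (-(2/685)z + 288/18769)(-685z^2 + 4620z + 1225) + ((50400/18769)z - 352800/18769)
  -685z^2 + 4620z + 1225 = (-(2571353/10080)z - 18769/288)((50400/18769)z - 352800/18769) + (0)
Last nonzero remainder: (50400/18769)z - 352800/18769. Dividing through by 50400/18769 gives the monic gcd z - 7.

z - 7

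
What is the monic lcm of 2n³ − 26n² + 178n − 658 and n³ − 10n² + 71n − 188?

n⁴ − 17n³ + 141n² − 685n + 1316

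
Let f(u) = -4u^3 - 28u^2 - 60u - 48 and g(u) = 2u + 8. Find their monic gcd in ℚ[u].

By polynomial division,
  -4u^3 - 28u^2 - 60u - 48 = (-2u^2 - 6u - 6)(2u + 8) + (0)
Last nonzero remainder: 2u + 8. Dividing through by 2 gives the monic gcd u + 4.

u + 4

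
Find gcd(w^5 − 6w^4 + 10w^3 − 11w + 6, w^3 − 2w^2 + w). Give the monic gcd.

Euclidean algorithm in ℚ[w]:
  w^5 − 6w^4 + 10w^3 − 11w + 6 = (w^2 − 4w + 1)(w^3 − 2w^2 + w) + (6w^2 − 12w + 6)
  w^3 − 2w^2 + w = ((1/6)w)(6w^2 − 12w + 6) + (0)
Last nonzero remainder: 6w^2 − 12w + 6. Dividing through by 6 gives the monic gcd w^2 − 2w + 1.

w^2 − 2w + 1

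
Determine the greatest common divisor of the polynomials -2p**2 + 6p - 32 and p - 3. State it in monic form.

Repeated division with remainder:
  -2p**2 + 6p - 32 = (-2p)(p - 3) + (-32)
  p - 3 = (-(1/32)p + 3/32)(-32) + (0)
The last nonzero remainder is the constant -32, so the polynomials are coprime and gcd = 1.

1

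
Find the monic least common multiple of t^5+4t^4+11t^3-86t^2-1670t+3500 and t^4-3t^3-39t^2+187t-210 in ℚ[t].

t^6+t^5-t^4-119t^3-1412t^2+8510t-10500

Repeated division with remainder:
  t^5+4t^4+11t^3-86t^2-1670t+3500 = (t+7)(t^4-3t^3-39t^2+187t-210) + (71t^3-2769t+4970)
  t^4-3t^3-39t^2+187t-210 = ((1/71)t-3/71)(71t^3-2769t+4970) + (0)
Last nonzero remainder: 71t^3-2769t+4970. Dividing through by 71 gives the monic gcd t^3-39t+70.
Then lcm(f, g) = f·g / gcd(f, g); expanding and making the result monic gives the answer.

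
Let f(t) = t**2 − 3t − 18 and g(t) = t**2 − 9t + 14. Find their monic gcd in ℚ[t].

1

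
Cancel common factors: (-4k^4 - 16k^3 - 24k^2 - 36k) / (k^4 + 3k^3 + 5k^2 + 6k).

(-4k - 12)/(k + 2)

By polynomial division,
  -4k^4 - 16k^3 - 24k^2 - 36k = (-4)(k^4 + 3k^3 + 5k^2 + 6k) + (-4k^3 - 4k^2 - 12k)
  k^4 + 3k^3 + 5k^2 + 6k = (-(1/4)k - 1/2)(-4k^3 - 4k^2 - 12k) + (0)
Last nonzero remainder: -4k^3 - 4k^2 - 12k. Dividing through by -4 gives the monic gcd k^3 + k^2 + 3k.
Cancel k^3 + k^2 + 3k from numerator and denominator to get the reduced form.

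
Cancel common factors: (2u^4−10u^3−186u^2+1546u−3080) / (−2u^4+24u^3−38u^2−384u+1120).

(−u−11)/(u+4)

By polynomial division,
  2u^4−10u^3−186u^2+1546u−3080 = (−1)(−2u^4+24u^3−38u^2−384u+1120) + (14u^3−224u^2+1162u−1960)
  −2u^4+24u^3−38u^2−384u+1120 = (−(1/7)u−4/7)(14u^3−224u^2+1162u−1960) + (0)
Last nonzero remainder: 14u^3−224u^2+1162u−1960. Dividing through by 14 gives the monic gcd u^3−16u^2+83u−140.
Cancel u^3−16u^2+83u−140 from numerator and denominator to get the reduced form.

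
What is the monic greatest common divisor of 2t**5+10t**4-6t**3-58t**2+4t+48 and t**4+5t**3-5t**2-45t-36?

Euclidean algorithm in ℚ[t]:
  2t**5+10t**4-6t**3-58t**2+4t+48 = (2t)(t**4+5t**3-5t**2-45t-36) + (4t**3+32t**2+76t+48)
  t**4+5t**3-5t**2-45t-36 = ((1/4)t-3/4)(4t**3+32t**2+76t+48) + (0)
Last nonzero remainder: 4t**3+32t**2+76t+48. Dividing through by 4 gives the monic gcd t**3+8t**2+19t+12.

t**3+8t**2+19t+12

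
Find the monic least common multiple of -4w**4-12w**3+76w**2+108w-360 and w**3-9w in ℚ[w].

w**5+3w**4-19w**3-27w**2+90w

By polynomial division,
  -4w**4-12w**3+76w**2+108w-360 = (-4w-12)(w**3-9w) + (40w**2-360)
  w**3-9w = ((1/40)w)(40w**2-360) + (0)
Last nonzero remainder: 40w**2-360. Dividing through by 40 gives the monic gcd w**2-9.
Then lcm(f, g) = f·g / gcd(f, g); expanding and making the result monic gives the answer.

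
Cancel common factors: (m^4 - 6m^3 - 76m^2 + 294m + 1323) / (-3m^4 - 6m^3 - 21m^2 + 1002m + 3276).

Apply the Euclidean algorithm:
  m^4 - 6m^3 - 76m^2 + 294m + 1323 = (-1/3)(-3m^4 - 6m^3 - 21m^2 + 1002m + 3276) + (-8m^3 - 83m^2 + 628m + 2415)
  -3m^4 - 6m^3 - 21m^2 + 1002m + 3276 = ((3/8)m - 201/64)(-8m^3 - 83m^2 + 628m + 2415) + (-(33099/64)m^2 + (33099/16)m + 695079/64)
  -8m^3 - 83m^2 + 628m + 2415 = ((512/33099)m + 7360/33099)(-(33099/64)m^2 + (33099/16)m + 695079/64) + (0)
Last nonzero remainder: -(33099/64)m^2 + (33099/16)m + 695079/64. Dividing through by -33099/64 gives the monic gcd m^2 - 4m - 21.
Cancel m^2 - 4m - 21 from numerator and denominator to get the reduced form.

(-m^2 + 2m + 63)/(3m^2 + 18m + 156)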